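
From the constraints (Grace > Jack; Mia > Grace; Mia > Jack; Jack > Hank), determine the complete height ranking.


Constraints: Grace > Jack; Mia > Grace; Mia > Jack; Jack > Hank
Method: at each step, the next-highest is the one remaining person who never appears on the smaller side of a constraint between remaining people.
  Step 1: remaining {Mia, Grace, Hank, Jack}; on the smaller side: {Grace, Hank, Jack} → Mia is next (Mia > Grace; Mia > Jack).
  Step 2: remaining {Grace, Hank, Jack}; on the smaller side: {Hank, Jack} → Grace is next (Grace > Jack).
  Step 3: remaining {Hank, Jack}; on the smaller side: {Hank} → Jack is next (Jack > Hank).
  Step 4: only Hank remains → lowest.
Final ranking (highest to lowest):

Mia > Grace > Jack > Hank


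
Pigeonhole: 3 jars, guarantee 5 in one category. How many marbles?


Pigeonhole: to guarantee k in one of n categories, need (k-1)×n + 1.
k = 5, n = 3
Minimum = (5-1) × 3 + 1 = 4 × 3 + 1

13


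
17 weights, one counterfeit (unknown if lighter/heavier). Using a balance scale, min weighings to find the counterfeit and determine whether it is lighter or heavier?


Let n = 17. 34 possibilities (n weights × lighter/heavier); each weighing has 3 outcomes.
Bound for k weighings: say the first weighing puts j weights on each pan. If it tips, the 2j weighed weights remain suspects (each with a known direction) and k-1 weighings give 3^(k-1) outcomes; 3^(k-1) is odd, so 2j ≤ 3^(k-1) - 1. If it balances, the n - 2j unweighed weights remain with direction unknown: 2(n - 2j) ≤ 3^(k-1) - 1 by the same parity argument. Adding, n ≤ (3^(k-1) - 1) + (3^(k-1) - 1)/2 = (3^k - 3)/2, and the classical three-group strategy achieves this (3 weights in 2 weighings, 12 in 3, 39 in 4, 120 in 5).
So we need the smallest k with (3^k - 3)/2 ≥ 17.
k = 3: (3^3 - 3)/2 = 12 < 17 ✗
k = 4: (3^4 - 3)/2 = 39 ≥ 17 ✓

4


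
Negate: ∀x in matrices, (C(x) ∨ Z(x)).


Original: ∀x (C(x) ∨ Z(x))
Rule: ¬∀→∃, ¬∃→∀, negate predicate.
Negation: ∃x (¬C(x) ∧ ¬Z(x))

∃x (¬C(x) ∧ ¬Z(x))


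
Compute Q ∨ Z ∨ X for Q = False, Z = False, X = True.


Q = False, Z = False, X = True
Step 1: Q ∨ Z = False OR False = False
Step 2: False ∨ X = False OR True = True
OR is true when at least one operand is true.

True


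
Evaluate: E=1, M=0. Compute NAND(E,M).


E AND M = 0
NOT(0) = 1

1


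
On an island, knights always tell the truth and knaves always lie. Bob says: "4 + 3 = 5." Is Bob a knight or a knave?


Statement: "4 + 3 = 5."
Actual: 4 + 3 = 7
Claimed: 5
Statement is FALSE → Bob lies → Knave

Knave


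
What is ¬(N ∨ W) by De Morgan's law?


De Morgan's law: ¬(P ∨ Q) ≡ ¬P ∧ ¬Q
¬(N ∨ W) = ¬N ∧ ¬W

¬N ∧ ¬W


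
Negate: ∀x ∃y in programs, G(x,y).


Original: ∀x ∃y G(x,y)
Rule: ¬∀→∃, ¬∃→∀, negate predicate.
Negation: ∃x ∀y ¬G(x,y)

∃x ∀y ¬G(x,y)


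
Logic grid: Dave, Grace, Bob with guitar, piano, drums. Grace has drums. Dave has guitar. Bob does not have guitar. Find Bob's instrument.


From clues:
  Dave → guitar
  Grace → drums
By elimination, Bob gets the remaining.

piano


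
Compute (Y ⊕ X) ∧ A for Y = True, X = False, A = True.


Y = True, X = False, A = True
Step 1: Y ⊕ X = True XOR False = True
Step 2: True ∧ A = True AND True = True
XOR true when exactly one of Y,X is true; then AND with A.

True


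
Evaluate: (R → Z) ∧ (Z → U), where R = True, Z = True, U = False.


R = True, Z = True, U = False
Step 1: R → Z is false only when R=True and Z=False. Result: True
Step 2: Z → U is false only when Z=True and U=False. Result: False
Step 3: True ∧ False = False

False


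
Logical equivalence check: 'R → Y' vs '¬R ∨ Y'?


Expression 1: R → Y
Expression 2: ¬R ∨ Y
Truth table (R Y | Expr1 Expr2):
  T T |   T     T
  T F |   F     F
  F T |   T     T
  F F |   T     T
All 4 rows agree, so the expressions are logically equivalent.

Yes


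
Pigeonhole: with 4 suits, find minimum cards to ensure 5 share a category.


Pigeonhole: to guarantee k in one of n categories, need (k-1)×n + 1.
k = 5, n = 4
Minimum = (5-1) × 4 + 1 = 4 × 4 + 1

17


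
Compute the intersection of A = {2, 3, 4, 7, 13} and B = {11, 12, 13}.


A = {2, 3, 4, 7, 13}
B = {11, 12, 13}
Operation: intersection
Elements in both: 13

{13}


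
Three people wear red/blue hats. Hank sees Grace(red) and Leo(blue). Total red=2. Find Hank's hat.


Total red = 2, seen red = 1
Own red = 2 - 1 = 1
Hank's hat is red.

red


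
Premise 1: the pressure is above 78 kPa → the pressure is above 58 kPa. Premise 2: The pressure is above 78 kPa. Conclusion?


Modus ponens: P → Q, P ⊢ Q
P: the pressure is above 78 kPa
Q: the pressure is above 58 kPa
We have P → Q and P is true.
By modus ponens, Q must be true.

The pressure is above 58 kPa


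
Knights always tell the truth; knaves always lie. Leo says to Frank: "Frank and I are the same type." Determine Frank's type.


Leo says: "Frank and I are the same type."
Case 1: Leo is a Knight (truth-teller)
  Statement is true → they ARE the same → Frank is also a Knight
Case 2: Leo is a Knave (liar)
  Statement is false → they are NOT the same → Frank is a Knight
In both cases, Frank is a Knight.

Knight


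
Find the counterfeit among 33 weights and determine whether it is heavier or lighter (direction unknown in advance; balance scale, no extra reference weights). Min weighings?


Let n = 33. 66 possibilities (n weights × lighter/heavier); each weighing has 3 outcomes.
Bound for k weighings: say the first weighing puts j weights on each pan. If it tips, the 2j weighed weights remain suspects (each with a known direction) and k-1 weighings give 3^(k-1) outcomes; 3^(k-1) is odd, so 2j ≤ 3^(k-1) - 1. If it balances, the n - 2j unweighed weights remain with direction unknown: 2(n - 2j) ≤ 3^(k-1) - 1 by the same parity argument. Adding, n ≤ (3^(k-1) - 1) + (3^(k-1) - 1)/2 = (3^k - 3)/2, and the classical three-group strategy achieves this (3 weights in 2 weighings, 12 in 3, 39 in 4, 120 in 5).
So we need the smallest k with (3^k - 3)/2 ≥ 33.
k = 3: (3^3 - 3)/2 = 12 < 33 ✗
k = 4: (3^4 - 3)/2 = 39 ≥ 33 ✓

4


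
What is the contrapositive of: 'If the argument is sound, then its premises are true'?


Original: If the argument is sound, then its premises are true
Contrapositive: If ¬Q, then ¬P
Negate Q: not (its premises are true)
Negate P: not (the argument is sound)

If not (its premises are true), then not (the argument is sound).


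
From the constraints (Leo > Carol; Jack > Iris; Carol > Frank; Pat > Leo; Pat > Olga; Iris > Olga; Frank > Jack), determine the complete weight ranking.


Constraints: Leo > Carol; Jack > Iris; Carol > Frank; Pat > Leo; Pat > Olga; Iris > Olga; Frank > Jack
Method: at each step, the next-highest is the one remaining person who never appears on the smaller side of a constraint between remaining people.
  Step 1: remaining {Carol, Jack, Frank, Iris, Pat, Leo, Olga}; on the smaller side: {Carol, Jack, Frank, Iris, Leo, Olga} → Pat is next (Pat > Leo; Pat > Olga).
  Step 2: remaining {Carol, Jack, Frank, Iris, Leo, Olga}; on the smaller side: {Carol, Jack, Frank, Iris, Olga} → Leo is next (Leo > Carol).
  Step 3: remaining {Carol, Jack, Frank, Iris, Olga}; on the smaller side: {Jack, Frank, Iris, Olga} → Carol is next (Carol > Frank).
  Step 4: remaining {Jack, Frank, Iris, Olga}; on the smaller side: {Jack, Iris, Olga} → Frank is next (Frank > Jack).
  Step 5: remaining {Jack, Iris, Olga}; on the smaller side: {Iris, Olga} → Jack is next (Jack > Iris).
  Step 6: remaining {Iris, Olga}; on the smaller side: {Olga} → Iris is next (Iris > Olga).
  Step 7: only Olga remains → lowest.
Final ranking (highest to lowest):

Pat > Leo > Carol > Frank > Jack > Iris > Olga


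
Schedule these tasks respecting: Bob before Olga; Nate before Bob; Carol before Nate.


Constraints: Bob before Olga; Nate before Bob; Carol before Nate
Method: repeatedly schedule the remaining task that has no remaining task required before it.
  Step 1: remaining {Olga, Nate, Carol, Bob}; every task except Carol still has a predecessor pending → schedule Carol.
  Step 2: remaining {Olga, Nate, Bob}; every task except Nate still has a predecessor pending → schedule Nate.
  Step 3: remaining {Olga, Bob}; every task except Bob still has a predecessor pending → schedule Bob.
  Step 4: only Olga remains → schedule Olga.
Resulting order:

Carol → Nate → Bob → Olga


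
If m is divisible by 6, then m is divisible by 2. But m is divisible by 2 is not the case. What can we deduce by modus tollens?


Modus tollens: P → Q, ¬Q ⊢ ¬P
P: m is divisible by 6
Q: m is divisible by 2
We have P → Q and Q is false.
By modus tollens, P must be false.

It is not the case that m is divisible by 6


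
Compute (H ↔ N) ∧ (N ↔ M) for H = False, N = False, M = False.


H = False, N = False, M = False
Step 1: H ↔ N is true when H and N have the same value. Result: True
Step 2: N ↔ M is true when N and M have the same value. Result: True
Step 3: True ∧ True = True

True


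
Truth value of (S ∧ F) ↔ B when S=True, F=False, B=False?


S = True, F = False, B = False
Expression: (S ∧ F) ↔ B
Step 1: S ∧ F = True AND False = False
Step 2: (False) ↔ B = (False iff False) = True

True


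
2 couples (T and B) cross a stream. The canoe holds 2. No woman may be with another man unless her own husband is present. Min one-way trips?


Label couples T and B.
1. WT+WB → (far: WT,WB; near: HT,HB)
2. WT ←   (far: WB; near: HT,HB,WT)
3. HT+HB → (far: HT,HB,WB; near: WT)
4. HT ←   (far: HB,WB; near: HT,WT)  — HT returns, since WT is alone on near bank
5. HT+WT → (far: all four; near: empty)
Every state respects the constraint.
Minimum trips = 5

5


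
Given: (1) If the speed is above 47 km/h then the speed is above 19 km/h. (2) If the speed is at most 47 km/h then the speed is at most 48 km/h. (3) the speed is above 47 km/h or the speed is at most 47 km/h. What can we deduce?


Constructive dilemma: (P → Q) ∧ (R → S), P ∨ R ⊢ Q ∨ S
Premise 1: the speed is above 47 km/h → the speed is above 19 km/h
Premise 2: the speed is at most 47 km/h → the speed is at most 48 km/h
Premise 3: the speed is above 47 km/h ∨ the speed is at most 47 km/h
Case 1: Assuming the speed is above 47 km/h, then by Premise 1, the speed is above 19 km/h.
Case 2: Assuming the speed is at most 47 km/h, then by Premise 2, the speed is at most 48 km/h.
Since one of the speed is above 47 km/h or the speed is at most 47 km/h must hold, we get the speed is above 19 km/h or the speed is at most 48 km/h.

The speed is above 19 km/h or the speed is at most 48 km/h.


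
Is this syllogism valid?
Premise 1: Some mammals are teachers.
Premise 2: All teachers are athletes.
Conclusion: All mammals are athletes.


Premise 1: Some mammals are teachers.
Premise 2: All teachers are athletes.
Conclusion: All mammals are athletes.
Fallacy: illicit minor. The minor term (mammals) is distributed in the conclusion ('All mammals ...') but undistributed in its premise ('Some mammals are teachers' doesn't cover all mammals).
Only 'Some mammals are athletes' follows, not 'All'.

Invalid


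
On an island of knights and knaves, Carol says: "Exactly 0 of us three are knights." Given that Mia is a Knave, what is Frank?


Carol claims exactly 0 knights among Carol, Mia, Frank.
Given: Mia is a Knave.

Case 1: Carol is a Knight (tells truth)
  Then exactly 0 of the three are knights.
  Counting Carol, Mia: 1 knight(s) so far. Need -1 more → impossible.
Case 2: Carol is a Knave (lies)
  Then the count is NOT 0.
  If Frank = Knave, count = 0 = 0 → claim would be true, contradicts lie.
  If Frank = Knight, count = 1 ≠ 0 → lie confirmed ✓

Frank is a Knight.

Knight


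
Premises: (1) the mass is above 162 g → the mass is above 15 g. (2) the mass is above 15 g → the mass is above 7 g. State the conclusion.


Hypothetical syllogism: P → Q, Q → R ⊢ P → R
Premise 1: the mass is above 162 g → the mass is above 15 g
Premise 2: the mass is above 15 g → the mass is above 7 g
Chain the implications: the middle term (the mass is above 15 g) links the two.
Conclusion: If the mass is above 162 g, then the mass is above 7 g.

If the mass is above 162 g, then the mass is above 7 g.


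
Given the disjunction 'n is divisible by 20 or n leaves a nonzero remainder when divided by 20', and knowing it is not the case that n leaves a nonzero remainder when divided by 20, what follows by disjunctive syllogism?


Disjunctive syllogism: P ∨ Q, ¬P ⊢ Q
Disjunction: n is divisible by 20 ∨ n leaves a nonzero remainder when divided by 20
We know it is not the case that n leaves a nonzero remainder when divided by 20.
By disjunctive syllogism, the other disjunct must be true.

n is divisible by 20


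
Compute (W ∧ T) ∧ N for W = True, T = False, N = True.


W = True, T = False, N = True
Step 1: W ∧ T = True AND False = False
Step 2: False ∧ N = False AND True = False
AND is true only when ALL operands are true.

False


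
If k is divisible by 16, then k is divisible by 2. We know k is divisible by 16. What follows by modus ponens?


Modus ponens: P → Q, P ⊢ Q
P: k is divisible by 16
Q: k is divisible by 2
We have P → Q and P is true.
By modus ponens, Q must be true.

k is divisible by 2


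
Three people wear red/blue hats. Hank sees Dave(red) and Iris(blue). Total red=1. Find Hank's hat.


Total red = 1, seen red = 1
Own red = 1 - 1 = 0
Hank's hat is blue.

blue


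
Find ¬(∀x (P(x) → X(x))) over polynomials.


Original: ∀x (P(x) → X(x))
Rule: ¬∀→∃, ¬∃→∀, negate predicate.
Negation: ∃x (P(x) ∧ ¬X(x))

∃x (P(x) ∧ ¬X(x))


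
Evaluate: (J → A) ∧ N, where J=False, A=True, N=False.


J = False, A = True, N = False
Expression: (J → A) ∧ N
Step 1: J → A = False → True (false only if J=True, A=False) = True
Step 2: (True) ∧ N = True AND False = False

False


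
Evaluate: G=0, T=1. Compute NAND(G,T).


G AND T = 0
NOT(0) = 1

1


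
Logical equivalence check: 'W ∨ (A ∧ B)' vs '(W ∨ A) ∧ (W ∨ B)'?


Expression 1: W ∨ (A ∧ B)
Expression 2: (W ∨ A) ∧ (W ∨ B)
Truth table (W A B | Expr1 Expr2):
  T T T |   T     T
  T T F |   T     T
  T F T |   T     T
  T F F |   T     T
  F T T |   T     T
  F T F |   F     F
  F F T |   F     F
  F F F |   F     F
All 8 rows agree, so the expressions are logically equivalent.

Yes


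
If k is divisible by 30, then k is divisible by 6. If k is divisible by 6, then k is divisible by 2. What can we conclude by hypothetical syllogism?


Hypothetical syllogism: P → Q, Q → R ⊢ P → R
Premise 1: k is divisible by 30 → k is divisible by 6
Premise 2: k is divisible by 6 → k is divisible by 2
Chain the implications: the middle term (k is divisible by 6) links the two.
Conclusion: If k is divisible by 30, then k is divisible by 2.

If k is divisible by 30, then k is divisible by 2.


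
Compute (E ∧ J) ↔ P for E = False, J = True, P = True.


E = False, J = True, P = True
Step 1: E ∧ J = False AND True = False
Step 2: (False) ↔ P: true when both sides have same truth value.
Result: False ↔ True = False

False


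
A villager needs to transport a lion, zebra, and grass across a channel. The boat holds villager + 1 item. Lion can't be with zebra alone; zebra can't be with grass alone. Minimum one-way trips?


1. villager+zebra → 2. villager ← 3. villager+lion → 4. villager+zebra ← 5. villager+grass → 6. villager ← 7. villager+zebra →
Minimum trips = 7

7


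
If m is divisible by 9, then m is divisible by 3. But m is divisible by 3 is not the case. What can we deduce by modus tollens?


Modus tollens: P → Q, ¬Q ⊢ ¬P
P: m is divisible by 9
Q: m is divisible by 3
We have P → Q and Q is false.
By modus tollens, P must be false.

It is not the case that m is divisible by 9


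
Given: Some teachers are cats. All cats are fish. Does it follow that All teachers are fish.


Premise 1: Some teachers are cats.
Premise 2: All cats are fish.
Conclusion: All teachers are fish.
Fallacy: illicit minor. The minor term (teachers) is distributed in the conclusion ('All teachers ...') but undistributed in its premise ('Some teachers are cats' doesn't cover all teachers).
Only 'Some teachers are fish' follows, not 'All'.

Invalid


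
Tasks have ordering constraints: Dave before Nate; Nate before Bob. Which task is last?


Constraints: Dave before Nate; Nate before Bob
The last task can have nothing scheduled after it, so it must never appear on the left of a 'before'.
Tasks appearing before some other task: Dave, Nate.
The only task not in that list is Bob → it is last.

Bob


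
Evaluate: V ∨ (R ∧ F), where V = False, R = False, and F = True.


V = False, R = False, F = True
Step 1: R ∧ F = False AND True = False
Step 2: V ∨ False = False OR False = False
AND evaluated first (higher precedence); then OR applied.

False


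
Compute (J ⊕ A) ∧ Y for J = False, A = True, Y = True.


J = False, A = True, Y = True
Step 1: J ⊕ A = False XOR True = True
Step 2: True ∧ Y = True AND True = True
XOR true when exactly one of J,A is true; then AND with Y.

True


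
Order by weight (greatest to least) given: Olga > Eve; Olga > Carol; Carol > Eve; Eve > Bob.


Constraints: Olga > Eve; Olga > Carol; Carol > Eve; Eve > Bob
Method: at each step, the next-highest is the one remaining person who never appears on the smaller side of a constraint between remaining people.
  Step 1: remaining {Olga, Bob, Carol, Eve}; on the smaller side: {Bob, Carol, Eve} → Olga is next (Olga > Eve; Olga > Carol).
  Step 2: remaining {Bob, Carol, Eve}; on the smaller side: {Bob, Eve} → Carol is next (Carol > Eve).
  Step 3: remaining {Bob, Eve}; on the smaller side: {Bob} → Eve is next (Eve > Bob).
  Step 4: only Bob remains → lowest.
Final ranking (highest to lowest):

Olga > Carol > Eve > Bob


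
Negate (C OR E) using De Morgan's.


De Morgan's law: ¬(P ∨ Q) ≡ ¬P ∧ ¬Q
¬(C ∨ E) = ¬C ∧ ¬E

¬C ∧ ¬E


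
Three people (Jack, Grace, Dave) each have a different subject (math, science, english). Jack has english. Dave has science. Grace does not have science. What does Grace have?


From clues:
  Dave → science
  Jack → english
By elimination, Grace gets the remaining.

math


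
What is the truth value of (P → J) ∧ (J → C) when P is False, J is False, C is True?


P = False, J = False, C = True
Step 1: P → J is false only when P=True and J=False. Result: True
Step 2: J → C is false only when J=True and C=False. Result: True
Step 3: True ∧ True = True

True


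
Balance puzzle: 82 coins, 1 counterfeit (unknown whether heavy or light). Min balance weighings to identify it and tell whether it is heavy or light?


Let n = 82. 164 possibilities (n coins × lighter/heavier); each weighing has 3 outcomes.
Bound for k weighings: say the first weighing puts j coins on each pan. If it tips, the 2j weighed coins remain suspects (each with a known direction) and k-1 weighings give 3^(k-1) outcomes; 3^(k-1) is odd, so 2j ≤ 3^(k-1) - 1. If it balances, the n - 2j unweighed coins remain with direction unknown: 2(n - 2j) ≤ 3^(k-1) - 1 by the same parity argument. Adding, n ≤ (3^(k-1) - 1) + (3^(k-1) - 1)/2 = (3^k - 3)/2, and the classical three-group strategy achieves this (3 coins in 2 weighings, 12 in 3, 39 in 4, 120 in 5).
So we need the smallest k with (3^k - 3)/2 ≥ 82.
k = 4: (3^4 - 3)/2 = 39 < 82 ✗
k = 5: (3^5 - 3)/2 = 120 ≥ 82 ✓

5


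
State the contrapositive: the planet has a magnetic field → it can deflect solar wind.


Original: If the planet has a magnetic field, then it can deflect solar wind
Contrapositive: If ¬Q, then ¬P
Negate Q: not (it can deflect solar wind)
Negate P: not (the planet has a magnetic field)

If not (it can deflect solar wind), then not (the planet has a magnetic field).


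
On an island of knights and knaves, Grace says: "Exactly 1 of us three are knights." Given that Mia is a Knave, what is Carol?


Grace claims exactly 1 knights among Grace, Mia, Carol.
Given: Mia is a Knave.

Case 1: Grace is a Knight (tells truth)
  Then exactly 1 of the three are knights.
  Counting Grace, Mia: 1 knight(s) so far. Need 0 more → Carol = Knave.
Case 2: Grace is a Knave (lies)
  Then the count is NOT 1.
  If Carol = Knight, count = 1 = 1 → claim would be true, contradicts lie.
  If Carol = Knave, count = 0 ≠ 1 → lie confirmed ✓

Carol is a Knave.

Knave


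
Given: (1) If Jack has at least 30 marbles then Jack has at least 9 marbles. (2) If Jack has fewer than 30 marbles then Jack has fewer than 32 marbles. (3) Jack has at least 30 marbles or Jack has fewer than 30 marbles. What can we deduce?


Constructive dilemma: (P → Q) ∧ (R → S), P ∨ R ⊢ Q ∨ S
Premise 1: Jack has at least 30 marbles → Jack has at least 9 marbles
Premise 2: Jack has fewer than 30 marbles → Jack has fewer than 32 marbles
Premise 3: Jack has at least 30 marbles ∨ Jack has fewer than 30 marbles
Case 1: Assuming Jack has at least 30 marbles, then by Premise 1, Jack has at least 9 marbles.
Case 2: Assuming Jack has fewer than 30 marbles, then by Premise 2, Jack has fewer than 32 marbles.
Since one of Jack has at least 30 marbles or Jack has fewer than 30 marbles must hold, we get Jack has at least 9 marbles or Jack has fewer than 32 marbles.

Jack has at least 9 marbles or Jack has fewer than 32 marbles.


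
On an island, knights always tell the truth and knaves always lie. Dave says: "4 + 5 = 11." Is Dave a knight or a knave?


Statement: "4 + 5 = 11."
Actual: 4 + 5 = 9
Claimed: 11
Statement is FALSE → Dave lies → Knave

Knave


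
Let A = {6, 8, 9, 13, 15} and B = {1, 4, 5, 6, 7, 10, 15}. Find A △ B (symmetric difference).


A = {6, 8, 9, 13, 15}
B = {1, 4, 5, 6, 7, 10, 15}
Operation: symmetric difference
In A only: [8, 9, 13], in B only: [1, 4, 5, 7, 10]

{1, 4, 5, 7, 8, 9, 10, 13}


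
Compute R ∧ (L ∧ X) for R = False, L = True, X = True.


R = False, L = True, X = True
Step 1: L ∧ X = True AND True = True
Step 2: R ∧ True = False AND True = False
AND is true only when ALL operands are true.

False


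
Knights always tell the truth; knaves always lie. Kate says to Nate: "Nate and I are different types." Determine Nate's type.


Kate says: "Nate and I are different types."
Case 1: Kate is a Knight (truth-teller)
  Statement is true → they ARE different → Nate is a Knave
Case 2: Kate is a Knave (liar)
  Statement is false → they are NOT different → Nate is a Knave
In both cases, Nate is a Knave.

Knave


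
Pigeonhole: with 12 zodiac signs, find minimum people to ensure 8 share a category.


Pigeonhole: to guarantee k in one of n categories, need (k-1)×n + 1.
k = 8, n = 12
Minimum = (8-1) × 12 + 1 = 7 × 12 + 1

85


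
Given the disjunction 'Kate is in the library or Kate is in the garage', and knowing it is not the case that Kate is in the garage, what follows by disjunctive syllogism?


Disjunctive syllogism: P ∨ Q, ¬P ⊢ Q
Disjunction: Kate is in the library ∨ Kate is in the garage
We know it is not the case that Kate is in the garage.
By disjunctive syllogism, the other disjunct must be true.

Kate is in the library


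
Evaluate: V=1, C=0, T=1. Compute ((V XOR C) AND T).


V XOR C = 1^0 = 1
1 AND 1 = 1

1


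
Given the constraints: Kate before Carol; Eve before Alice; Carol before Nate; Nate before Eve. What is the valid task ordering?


Constraints: Kate before Carol; Eve before Alice; Carol before Nate; Nate before Eve
Method: repeatedly schedule the remaining task that has no remaining task required before it.
  Step 1: remaining {Carol, Nate, Eve, Kate, Alice}; every task except Kate still has a predecessor pending → schedule Kate.
  Step 2: remaining {Carol, Nate, Eve, Alice}; every task except Carol still has a predecessor pending → schedule Carol.
  Step 3: remaining {Nate, Eve, Alice}; every task except Nate still has a predecessor pending → schedule Nate.
  Step 4: remaining {Eve, Alice}; every task except Eve still has a predecessor pending → schedule Eve.
  Step 5: only Alice remains → schedule Alice.
Resulting order:

Kate → Carol → Nate → Eve → Alice


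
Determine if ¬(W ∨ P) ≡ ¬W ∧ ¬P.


Expression 1: ¬(W ∨ P)
Expression 2: ¬W ∧ ¬P
Truth table (W P | Expr1 Expr2):
  T T |   F     F
  T F |   F     F
  F T |   F     F
  F F |   T     T
All 4 rows agree, so the expressions are logically equivalent.

Yes


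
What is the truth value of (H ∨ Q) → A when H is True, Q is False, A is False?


H = True, Q = False, A = False
Step 1: H ∨ Q = True OR False = True
Step 2: (True) → A: false only when antecedent=True and A=False.
Result: False

False


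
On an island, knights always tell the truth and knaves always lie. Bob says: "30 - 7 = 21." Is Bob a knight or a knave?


Statement: "30 - 7 = 21."
Actual: 30 - 7 = 23
Claimed: 21
Statement is FALSE → Bob lies → Knave

Knave


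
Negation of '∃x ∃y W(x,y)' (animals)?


Original: ∃x ∃y W(x,y)
Rule: ¬∀→∃, ¬∃→∀, negate predicate.
Negation: ∀x ∀y ¬W(x,y)

∀x ∀y ¬W(x,y)


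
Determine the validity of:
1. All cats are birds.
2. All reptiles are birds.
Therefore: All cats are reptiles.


Premise 1: All cats are birds.
Premise 2: All reptiles are birds.
Conclusion: All cats are reptiles.
Fallacy: undistributed middle. birds is predicate in both.
Counterexample: cats and reptiles could be disjoint subsets of birds.

Invalid


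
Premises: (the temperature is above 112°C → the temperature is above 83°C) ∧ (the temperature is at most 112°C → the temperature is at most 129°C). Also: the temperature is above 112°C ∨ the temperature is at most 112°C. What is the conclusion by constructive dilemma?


Constructive dilemma: (P → Q) ∧ (R → S), P ∨ R ⊢ Q ∨ S
Premise 1: the temperature is above 112°C → the temperature is above 83°C
Premise 2: the temperature is at most 112°C → the temperature is at most 129°C
Premise 3: the temperature is above 112°C ∨ the temperature is at most 112°C
Case 1: Assuming the temperature is above 112°C, then by Premise 1, the temperature is above 83°C.
Case 2: Assuming the temperature is at most 112°C, then by Premise 2, the temperature is at most 129°C.
Since one of the temperature is above 112°C or the temperature is at most 112°C must hold, we get the temperature is above 83°C or the temperature is at most 129°C.

The temperature is above 83°C or the temperature is at most 129°C.


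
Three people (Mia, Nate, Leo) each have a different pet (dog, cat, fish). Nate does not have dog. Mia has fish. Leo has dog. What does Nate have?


From clues:
  Leo → dog
  Mia → fish
By elimination, Nate gets the remaining.

cat


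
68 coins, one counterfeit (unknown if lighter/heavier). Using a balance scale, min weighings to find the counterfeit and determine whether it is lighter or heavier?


Let n = 68. 136 possibilities (n coins × lighter/heavier); each weighing has 3 outcomes.
Bound for k weighings: say the first weighing puts j coins on each pan. If it tips, the 2j weighed coins remain suspects (each with a known direction) and k-1 weighings give 3^(k-1) outcomes; 3^(k-1) is odd, so 2j ≤ 3^(k-1) - 1. If it balances, the n - 2j unweighed coins remain with direction unknown: 2(n - 2j) ≤ 3^(k-1) - 1 by the same parity argument. Adding, n ≤ (3^(k-1) - 1) + (3^(k-1) - 1)/2 = (3^k - 3)/2, and the classical three-group strategy achieves this (3 coins in 2 weighings, 12 in 3, 39 in 4, 120 in 5).
So we need the smallest k with (3^k - 3)/2 ≥ 68.
k = 4: (3^4 - 3)/2 = 39 < 68 ✗
k = 5: (3^5 - 3)/2 = 120 ≥ 68 ✓

5


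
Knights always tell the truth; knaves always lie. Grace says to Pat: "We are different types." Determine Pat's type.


Grace says: "We are different types."
Case 1: Grace is a Knight (truth-teller)
  Statement is true → they ARE different → Pat is a Knave
Case 2: Grace is a Knave (liar)
  Statement is false → they are NOT different → Pat is a Knave
In both cases, Pat is a Knave.

Knave


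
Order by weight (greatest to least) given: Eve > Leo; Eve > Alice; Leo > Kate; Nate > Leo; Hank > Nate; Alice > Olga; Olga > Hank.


Constraints: Eve > Leo; Eve > Alice; Leo > Kate; Nate > Leo; Hank > Nate; Alice > Olga; Olga > Hank
Method: at each step, the next-highest is the one remaining person who never appears on the smaller side of a constraint between remaining people.
  Step 1: remaining {Kate, Eve, Alice, Nate, Olga, Hank, Leo}; on the smaller side: {Kate, Alice, Nate, Olga, Hank, Leo} → Eve is next (Eve > Leo; Eve > Alice).
  Step 2: remaining {Kate, Alice, Nate, Olga, Hank, Leo}; on the smaller side: {Kate, Nate, Olga, Hank, Leo} → Alice is next (Alice > Olga).
  Step 3: remaining {Kate, Nate, Olga, Hank, Leo}; on the smaller side: {Kate, Nate, Hank, Leo} → Olga is next (Olga > Hank).
  Step 4: remaining {Kate, Nate, Hank, Leo}; on the smaller side: {Kate, Nate, Leo} → Hank is next (Hank > Nate).
  Step 5: remaining {Kate, Nate, Leo}; on the smaller side: {Kate, Leo} → Nate is next (Nate > Leo).
  Step 6: remaining {Kate, Leo}; on the smaller side: {Kate} → Leo is next (Leo > Kate).
  Step 7: only Kate remains → lowest.
Final ranking (highest to lowest):

Eve > Alice > Olga > Hank > Nate > Leo > Kate


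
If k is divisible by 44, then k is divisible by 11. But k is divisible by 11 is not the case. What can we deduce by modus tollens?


Modus tollens: P → Q, ¬Q ⊢ ¬P
P: k is divisible by 44
Q: k is divisible by 11
We have P → Q and Q is false.
By modus tollens, P must be false.

It is not the case that k is divisible by 44


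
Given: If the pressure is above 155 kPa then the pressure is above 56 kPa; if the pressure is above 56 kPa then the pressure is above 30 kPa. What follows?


Hypothetical syllogism: P → Q, Q → R ⊢ P → R
Premise 1: the pressure is above 155 kPa → the pressure is above 56 kPa
Premise 2: the pressure is above 56 kPa → the pressure is above 30 kPa
Chain the implications: the middle term (the pressure is above 56 kPa) links the two.
Conclusion: If the pressure is above 155 kPa, then the pressure is above 30 kPa.

If the pressure is above 155 kPa, then the pressure is above 30 kPa.


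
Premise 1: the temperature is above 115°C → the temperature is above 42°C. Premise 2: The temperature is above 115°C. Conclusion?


Modus ponens: P → Q, P ⊢ Q
P: the temperature is above 115°C
Q: the temperature is above 42°C
We have P → Q and P is true.
By modus ponens, Q must be true.

The temperature is above 42°C


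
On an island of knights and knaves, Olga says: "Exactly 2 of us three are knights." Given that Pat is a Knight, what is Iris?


Olga claims exactly 2 knights among Olga, Pat, Iris.
Given: Pat is a Knight.

Case 1: Olga is a Knight (tells truth)
  Then exactly 2 of the three are knights.
  Counting Olga, Pat: 2 knight(s) so far. Need 0 more → Iris = Knave.
Case 2: Olga is a Knave (lies)
  Then the count is NOT 2.
  If Iris = Knight, count = 2 = 2 → claim would be true, contradicts lie.
  If Iris = Knave, count = 1 ≠ 2 → lie confirmed ✓

Iris is a Knave.

Knave


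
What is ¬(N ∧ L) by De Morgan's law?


De Morgan's law: ¬(P ∧ Q) ≡ ¬P ∨ ¬Q
¬(N ∧ L) = ¬N ∨ ¬L

¬N ∨ ¬L


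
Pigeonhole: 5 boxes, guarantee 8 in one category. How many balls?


Pigeonhole: to guarantee k in one of n categories, need (k-1)×n + 1.
k = 8, n = 5
Minimum = (8-1) × 5 + 1 = 7 × 5 + 1

36


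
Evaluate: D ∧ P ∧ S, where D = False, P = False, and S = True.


D = False, P = False, S = True
Step 1: D ∧ P = False AND False = False
Step 2: (False) ∧ S = (False) AND True = False
AND is true only when ALL operands are true.

False


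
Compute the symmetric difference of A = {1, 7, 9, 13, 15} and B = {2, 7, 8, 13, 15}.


A = {1, 7, 9, 13, 15}
B = {2, 7, 8, 13, 15}
Operation: symmetric difference
In A only: [1, 9], in B only: [2, 8]

{1, 2, 8, 9}


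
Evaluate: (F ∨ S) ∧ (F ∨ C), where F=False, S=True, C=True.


F = False, S = True, C = True
Expression: (F ∨ S) ∧ (F ∨ C)
Step 1: F ∨ S = False OR True = True
Step 2: F ∨ C = False OR True = True
Step 3: (True) ∧ (True) = True AND True = True

True


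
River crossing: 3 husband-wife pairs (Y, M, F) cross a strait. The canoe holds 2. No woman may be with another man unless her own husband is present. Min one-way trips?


Label couples Y, M, F (H = husband, W = wife).
Counting alone: 6 people, the canoe carries 2 and someone must bring it back, so each round trip nets at most +1 on the far side until the last crossing → at least 9 trips. The jealousy constraint makes 9 impossible; the shortest valid schedule has 11:
1. WY+WM →  (far: WY,WM; near: HY,HM,HF,WF)
2. WY ←       (far: WM; near: HY,HM,HF,WY,WF)
3. WY+WF →  (far: WY,WM,WF; near: HY,HM,HF)
4. WY ←       (far: WM,WF; near: HY,HM,HF,WY)
5. HM+HF →  (far: HM,WM,HF,WF; near: HY,WY)
6. HM+WM ←  (far: HF,WF; near: HY,WY,HM,WM)
7. HY+HM →  (far: HY,HM,HF,WF; near: WY,WM)
8. WF ←       (far: HY,HM,HF; near: WY,WM,WF)
9. WY+WM →  (far: HY,WY,HM,WM,HF; near: WF)
10. HF ←      (far: HY,WY,HM,WM; near: HF,WF)
11. HF+WF → (far: all six; near: empty)
In every state each wife is either with her husband or with no other man.
Minimum trips = 11

11


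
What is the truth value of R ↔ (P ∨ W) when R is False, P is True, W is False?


R = False, P = True, W = False
Step 1: P ∨ W = True OR False = True
Step 2: R ↔ (True): true when both sides have same truth value.
Result: False ↔ True = False

False


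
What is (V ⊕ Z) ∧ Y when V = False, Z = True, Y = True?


V = False, Z = True, Y = True
Step 1: V ⊕ Z = False XOR True = True
Step 2: True ∧ Y = True AND True = True
XOR true when exactly one of V,Z is true; then AND with Y.

True


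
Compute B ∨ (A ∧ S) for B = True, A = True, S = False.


B = True, A = True, S = False
Step 1: A ∧ S = True AND False = False
Step 2: B ∨ False = True OR False = True
AND evaluated first (higher precedence); then OR applied.

True


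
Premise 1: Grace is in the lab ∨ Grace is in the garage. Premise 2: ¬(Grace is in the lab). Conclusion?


Disjunctive syllogism: P ∨ Q, ¬P ⊢ Q
Disjunction: Grace is in the lab ∨ Grace is in the garage
We know it is not the case that Grace is in the lab.
By disjunctive syllogism, the other disjunct must be true.

Grace is in the garage


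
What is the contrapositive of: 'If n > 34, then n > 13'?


Original: If n > 34, then n > 13
Contrapositive: If ¬Q, then ¬P
Negate Q: not (n > 13)
Negate P: not (n > 34)

If not (n > 13), then not (n > 34).


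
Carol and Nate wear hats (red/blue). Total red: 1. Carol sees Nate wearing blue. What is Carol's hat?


Total red = 1, Nate = blue
Red accounted for: 0
Remaining for Carol: 1
Carol's hat is red.

red


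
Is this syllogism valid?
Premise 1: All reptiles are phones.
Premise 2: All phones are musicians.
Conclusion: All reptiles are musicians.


Premise 1: All reptiles are phones.
Premise 2: All phones are musicians.
Conclusion: All reptiles are musicians.
Barbara syllogism (AAA-1): All A are B, All B are C → All A are C.
Middle term (phones) distributed in premise 2.

Valid


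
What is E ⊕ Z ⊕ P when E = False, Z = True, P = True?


E = False, Z = True, P = True
Step 1: E ⊕ Z = False XOR True = True
Step 2: True ⊕ P = True XOR True = False
XOR is true when an odd number of operands are true.

False


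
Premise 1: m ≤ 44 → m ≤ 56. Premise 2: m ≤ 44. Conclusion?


Modus ponens: P → Q, P ⊢ Q
P: m ≤ 44
Q: m ≤ 56
We have P → Q and P is true.
By modus ponens, Q must be true.

m ≤ 56


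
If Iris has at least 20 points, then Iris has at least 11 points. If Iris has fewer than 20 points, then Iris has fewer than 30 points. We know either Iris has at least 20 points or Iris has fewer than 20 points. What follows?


Constructive dilemma: (P → Q) ∧ (R → S), P ∨ R ⊢ Q ∨ S
Premise 1: Iris has at least 20 points → Iris has at least 11 points
Premise 2: Iris has fewer than 20 points → Iris has fewer than 30 points
Premise 3: Iris has at least 20 points ∨ Iris has fewer than 20 points
Case 1: Assuming Iris has at least 20 points, then by Premise 1, Iris has at least 11 points.
Case 2: Assuming Iris has fewer than 20 points, then by Premise 2, Iris has fewer than 30 points.
Since one of Iris has at least 20 points or Iris has fewer than 20 points must hold, we get Iris has at least 11 points or Iris has fewer than 30 points.

Iris has at least 11 points or Iris has fewer than 30 points.


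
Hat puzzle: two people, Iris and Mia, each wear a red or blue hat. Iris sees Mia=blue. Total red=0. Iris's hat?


Total red = 0, Mia = blue
Red accounted for: 0
Remaining for Iris: 0
Iris's hat is blue.

blue


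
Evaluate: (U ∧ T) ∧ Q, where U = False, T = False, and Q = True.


U = False, T = False, Q = True
Step 1: U ∧ T = False AND False = False
Step 2: False ∧ Q = False AND True = False
AND is true only when ALL operands are true.

False


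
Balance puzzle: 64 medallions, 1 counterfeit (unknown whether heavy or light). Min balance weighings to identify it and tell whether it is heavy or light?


Let n = 64. 128 possibilities (n medallions × lighter/heavier); each weighing has 3 outcomes.
Bound for k weighings: say the first weighing puts j medallions on each pan. If it tips, the 2j weighed medallions remain suspects (each with a known direction) and k-1 weighings give 3^(k-1) outcomes; 3^(k-1) is odd, so 2j ≤ 3^(k-1) - 1. If it balances, the n - 2j unweighed medallions remain with direction unknown: 2(n - 2j) ≤ 3^(k-1) - 1 by the same parity argument. Adding, n ≤ (3^(k-1) - 1) + (3^(k-1) - 1)/2 = (3^k - 3)/2, and the classical three-group strategy achieves this (3 medallions in 2 weighings, 12 in 3, 39 in 4, 120 in 5).
So we need the smallest k with (3^k - 3)/2 ≥ 64.
k = 4: (3^4 - 3)/2 = 39 < 64 ✗
k = 5: (3^5 - 3)/2 = 120 ≥ 64 ✓

5


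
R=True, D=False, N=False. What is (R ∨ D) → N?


R = True, D = False, N = False
Expression: (R ∨ D) → N
Step 1: R ∨ D = True OR False = True
Step 2: (True) → N = True → False (false only if antecedent True and consequent False) = False

False


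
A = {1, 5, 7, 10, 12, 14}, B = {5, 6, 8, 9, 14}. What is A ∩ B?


A = {1, 5, 7, 10, 12, 14}
B = {5, 6, 8, 9, 14}
Operation: intersection
Elements in both: 5, 14

{5, 14}


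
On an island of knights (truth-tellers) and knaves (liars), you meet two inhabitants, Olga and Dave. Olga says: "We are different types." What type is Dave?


Olga says: "We are different types."
Case 1: Olga is a Knight (truth-teller)
  Statement is true → they ARE different → Dave is a Knave
Case 2: Olga is a Knave (liar)
  Statement is false → they are NOT different → Dave is a Knave
In both cases, Dave is a Knave.

Knave


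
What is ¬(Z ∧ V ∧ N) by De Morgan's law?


De Morgan's law: ¬(P ∧ Q ∧ R) ≡ ¬P ∨ ¬Q ∨ ¬R
¬(Z ∧ V ∧ N) = ¬Z ∨ ¬V ∨ ¬N

¬Z ∨ ¬V ∨ ¬N


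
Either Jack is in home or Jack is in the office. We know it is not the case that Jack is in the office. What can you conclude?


Disjunctive syllogism: P ∨ Q, ¬P ⊢ Q
Disjunction: Jack is in home ∨ Jack is in the office
We know it is not the case that Jack is in the office.
By disjunctive syllogism, the other disjunct must be true.

Jack is in home


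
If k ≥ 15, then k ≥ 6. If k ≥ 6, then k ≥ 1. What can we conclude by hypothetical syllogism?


Hypothetical syllogism: P → Q, Q → R ⊢ P → R
Premise 1: k ≥ 15 → k ≥ 6
Premise 2: k ≥ 6 → k ≥ 1
Chain the implications: the middle term (k ≥ 6) links the two.
Conclusion: If k ≥ 15, then k ≥ 1.

If k ≥ 15, then k ≥ 1.
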